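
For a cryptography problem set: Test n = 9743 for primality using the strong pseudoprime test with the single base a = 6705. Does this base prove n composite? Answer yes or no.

n − 1 = 9742 = 2^1 · 4871, so s = 1 and d = 4871.
By repeated squaring, 6705^4871 ≡ 1 (mod 9743).
x_0 = 6705^4871 mod 9743 = 1.
x_0 = 1, so 6705 is not a witness.

no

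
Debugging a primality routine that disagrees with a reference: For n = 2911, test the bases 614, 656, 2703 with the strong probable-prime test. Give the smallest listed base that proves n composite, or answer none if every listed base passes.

656

n − 1 = 2910 = 2^1 · 1455, so s = 1 and d = 1455.
Base 614: x_0 = 614^1455 mod 2911 = 2910. x_0 = 2910 ≡ −1, so 614 is not a witness.
Base 656: x_0 = 656^1455 mod 2911 = 1845. x_0 ∉ {1, 2910} and s = 1, so 656 is a Miller–Rabin witness and 2911 is composite.
Base 2703: x_0 = 2703^1455 mod 2911 = 1421. x_0 ∉ {1, 2910} and s = 1, so 2703 is a Miller–Rabin witness and 2911 is composite.
The smallest witness among the given bases is 656.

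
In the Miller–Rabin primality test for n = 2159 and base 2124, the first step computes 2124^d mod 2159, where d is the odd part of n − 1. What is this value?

713

n − 1 = 2158 = 2^1 · 1079, so s = 1 and d = 1079.
2124^1079 mod 2159 = 713.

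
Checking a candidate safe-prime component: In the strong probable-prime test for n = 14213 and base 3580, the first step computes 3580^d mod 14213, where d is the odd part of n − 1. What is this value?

n − 1 = 14212 = 2^2 · 3553, so s = 2 and d = 3553.
3580^3553 mod 14213 = 13676.

13676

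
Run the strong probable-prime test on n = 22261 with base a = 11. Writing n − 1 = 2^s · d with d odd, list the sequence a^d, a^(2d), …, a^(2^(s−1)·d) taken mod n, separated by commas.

5242, 8490

n − 1 = 22260 = 2^2 · 5565, so s = 2 and d = 5565.
x_0 = 11^5565 mod 22261 = 5242.
x_1 = 5242^2 mod 22261 = 8490.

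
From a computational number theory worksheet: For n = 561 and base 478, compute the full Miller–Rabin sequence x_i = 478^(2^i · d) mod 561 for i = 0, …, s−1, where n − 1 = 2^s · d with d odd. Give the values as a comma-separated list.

n − 1 = 560 = 2^4 · 35, so s = 4 and d = 35.
x_0 = 478^35 mod 561 = 331.
x_1 = 331^2 mod 561 = 166.
x_2 = 166^2 mod 561 = 67.
x_3 = 67^2 mod 561 = 1.

331, 166, 67, 1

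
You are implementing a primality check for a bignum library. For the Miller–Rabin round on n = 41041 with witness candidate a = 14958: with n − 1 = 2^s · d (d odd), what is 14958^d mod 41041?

n − 1 = 41040 = 2^4 · 2565, so s = 4 and d = 2565.
14958^2565 mod 41041 = 3037.

3037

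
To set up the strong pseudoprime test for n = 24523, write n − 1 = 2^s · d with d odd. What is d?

12261

Halving: 24522 → 12261; 12261 is odd.
So 24522 = 2^1 · 12261.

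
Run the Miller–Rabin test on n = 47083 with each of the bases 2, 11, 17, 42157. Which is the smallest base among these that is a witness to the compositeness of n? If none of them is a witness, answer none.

2

n − 1 = 47082 = 2^1 · 23541, so s = 1 and d = 23541.
Base 2: x_0 = 2^23541 mod 47083 = 37320. x_0 ∉ {1, 47082} and s = 1, so 2 is a Miller–Rabin witness and 47083 is composite.
Base 11: x_0 = 11^23541 mod 47083 = 45003. x_0 ∉ {1, 47082} and s = 1, so 11 is a Miller–Rabin witness and 47083 is composite.
Base 17: x_0 = 17^23541 mod 47083 = 11751. x_0 ∉ {1, 47082} and s = 1, so 17 is a Miller–Rabin witness and 47083 is composite.
Base 42157: x_0 = 42157^23541 mod 47083 = 38611. x_0 ∉ {1, 47082} and s = 1, so 42157 is a Miller–Rabin witness and 47083 is composite.
The smallest witness among the given bases is 2.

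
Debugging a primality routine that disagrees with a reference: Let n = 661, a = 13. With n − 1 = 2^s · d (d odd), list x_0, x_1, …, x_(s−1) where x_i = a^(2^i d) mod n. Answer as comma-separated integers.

n − 1 = 660 = 2^2 · 165, so s = 2 and d = 165.
x_0 = 13^165 mod 661 = 555.
x_1 = 555^2 mod 661 = 660.

555, 660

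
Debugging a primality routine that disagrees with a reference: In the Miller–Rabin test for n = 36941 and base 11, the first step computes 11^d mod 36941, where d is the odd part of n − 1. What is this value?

n − 1 = 36940 = 2^2 · 9235, so s = 2 and d = 9235.
11^9235 mod 36941 = 31625.

31625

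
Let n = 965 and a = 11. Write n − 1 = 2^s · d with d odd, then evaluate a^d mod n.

891

n − 1 = 964 = 2^2 · 241, so s = 2 and d = 241.
11^241 mod 965 = 891.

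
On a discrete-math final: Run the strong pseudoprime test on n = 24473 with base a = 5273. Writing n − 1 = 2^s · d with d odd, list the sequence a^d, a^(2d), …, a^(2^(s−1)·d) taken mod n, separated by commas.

n − 1 = 24472 = 2^3 · 3059, so s = 3 and d = 3059.
x_0 = 5273^3059 mod 24473 = 1856.
x_1 = 1856^2 mod 24473 = 18516.
x_2 = 18516^2 mod 24473 = 24472.

1856, 18516, 24472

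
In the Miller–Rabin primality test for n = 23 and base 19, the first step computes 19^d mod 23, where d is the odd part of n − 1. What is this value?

22

n − 1 = 22 = 2^1 · 11, so s = 1 and d = 11.
19^11 mod 23 = 22.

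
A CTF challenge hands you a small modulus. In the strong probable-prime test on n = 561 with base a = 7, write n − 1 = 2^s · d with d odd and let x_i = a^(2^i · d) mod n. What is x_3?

67

n − 1 = 560 = 2^4 · 35, so s = 4 and d = 35.
x_0 = 7^35 mod 561 = 241.
x_1 = 241^2 mod 561 = 298.
x_2 = 298^2 mod 561 = 166.
x_3 = 166^2 mod 561 = 67.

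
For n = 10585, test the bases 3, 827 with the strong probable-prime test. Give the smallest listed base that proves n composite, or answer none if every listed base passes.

none

n − 1 = 10584 = 2^3 · 1323, so s = 3 and d = 1323.
Base 3: x_0 = 3^1323 mod 10585 = 8422. x_0 is neither 1 nor 10584, so continue squaring. x_1 = 8422^2 mod 10585 = 10584. x_1 ≡ −1, so 3 is not a witness.
Base 827: x_0 = 827^1323 mod 10585 = 4918. x_0 is neither 1 nor 10584, so continue squaring. x_1 = 4918^2 mod 10585 = 10584. x_1 ≡ −1, so 827 is not a witness.
No listed base is a witness for 10585.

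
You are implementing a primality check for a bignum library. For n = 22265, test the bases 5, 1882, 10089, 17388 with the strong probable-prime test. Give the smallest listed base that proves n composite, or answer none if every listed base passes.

5

n − 1 = 22264 = 2^3 · 2783, so s = 3 and d = 2783.
Base 5: x_0 = 5^2783 mod 22265 = 12890. x_0 is neither 1 nor 22264, so continue squaring. x_1 = 12890^2 mod 22265 = 10670. x_2 = 10670^2 mod 22265 = 7955. Reached i = s−1 = 2 without hitting −1: 5 is a Miller–Rabin witness and 22265 is composite.
Base 1882: x_0 = 1882^2783 mod 22265 = 7628. x_0 is neither 1 nor 22264, so continue squaring. x_1 = 7628^2 mod 22265 = 7939. x_2 = 7939^2 mod 22265 = 17771. Reached i = s−1 = 2 without hitting −1: 1882 is a Miller–Rabin witness and 22265 is composite.
Base 10089: x_0 = 10089^2783 mod 22265 = 13519. x_0 is neither 1 nor 22264, so continue squaring. x_1 = 13519^2 mod 22265 = 12241. x_2 = 12241^2 mod 22265 = 20896. Reached i = s−1 = 2 without hitting −1: 10089 is a Miller–Rabin witness and 22265 is composite.
Base 17388: x_0 = 17388^2783 mod 22265 = 3077. x_0 is neither 1 nor 22264, so continue squaring. x_1 = 3077^2 mod 22265 = 5304. x_2 = 5304^2 mod 22265 = 11721. Reached i = s−1 = 2 without hitting −1: 17388 is a Miller–Rabin witness and 22265 is composite.
The smallest witness among the given bases is 5.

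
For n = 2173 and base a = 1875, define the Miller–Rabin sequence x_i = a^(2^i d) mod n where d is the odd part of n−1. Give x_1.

1755

n − 1 = 2172 = 2^2 · 543, so s = 2 and d = 543.
Repeated squaring mod 2173: 1875^1 ≡ 1875, 1875^2 ≡ 1884, 1875^4 ≡ 947, 1875^8 ≡ 1533, 1875^16 ≡ 1076, 1875^32 ≡ 1740, 1875^64 ≡ 611, 1875^128 ≡ 1738, 1875^256 ≡ 174, 1875^512 ≡ 2027.
543 = 512 + 16 + 8 + 4 + 2 + 1, so 1875^543 ≡ 2027·1076·1533·947·1884·1875 ≡ 1290 (mod 2173).
x_0 = 1290.
x_1 = 1290^2 mod 2173 = 1755.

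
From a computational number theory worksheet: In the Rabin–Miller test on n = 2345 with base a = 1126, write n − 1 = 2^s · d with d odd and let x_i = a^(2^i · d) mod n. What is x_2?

n − 1 = 2344 = 2^3 · 293, so s = 3 and d = 293.
x_0 = 1126^293 mod 2345 = 1266.
x_1 = 1266^2 mod 2345 = 1121.
x_2 = 1121^2 mod 2345 = 2066.

2066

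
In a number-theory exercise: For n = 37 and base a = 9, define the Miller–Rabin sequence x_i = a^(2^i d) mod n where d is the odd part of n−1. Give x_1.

n − 1 = 36 = 2^2 · 9, so s = 2 and d = 9.
Repeated squaring mod 37: 9^1 ≡ 9, 9^2 ≡ 7, 9^4 ≡ 12, 9^8 ≡ 33.
9 = 8 + 1, so 9^9 ≡ 33·9 ≡ 1 (mod 37).
x_0 = 1.
x_1 = 1^2 mod 37 = 1.

1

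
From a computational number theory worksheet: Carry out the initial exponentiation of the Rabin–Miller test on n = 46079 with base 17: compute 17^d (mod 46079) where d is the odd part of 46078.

n − 1 = 46078 = 2^1 · 23039, so s = 1 and d = 23039.
Repeated squaring mod 46079: 17^1 ≡ 17, 17^2 ≡ 289, 17^4 ≡ 37442, 17^8 ≡ 41947, 17^16 ≡ 24194, 17^32 ≡ 8099, 17^64 ≡ 23384, 17^128 ≡ 38042, 17^256 ≡ 36690, 17^512 ≡ 4194, 17^1024 ≡ 33537, 17^2048 ≡ 34137, 17^4096 ≡ 42938, 17^8192 ≡ 4975, 17^16384 ≡ 6202.
23039 = 16384 + 4096 + 2048 + 256 + 128 + 64 + 32 + 16 + 8 + 4 + 2 + 1, so 17^23039 ≡ 6202·42938·34137·36690·38042·23384·8099·24194·41947·37442·289·17 ≡ 1608 (mod 46079).

1608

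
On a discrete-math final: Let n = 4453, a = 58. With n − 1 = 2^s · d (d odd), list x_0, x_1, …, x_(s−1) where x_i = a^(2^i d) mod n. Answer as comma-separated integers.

n − 1 = 4452 = 2^2 · 1113, so s = 2 and d = 1113.
x_0 = 58^1113 mod 4453 = 3328.
x_1 = 3328^2 mod 4453 = 973.

3328, 973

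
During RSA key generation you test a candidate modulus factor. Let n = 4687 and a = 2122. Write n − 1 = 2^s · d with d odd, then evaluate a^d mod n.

2744

n − 1 = 4686 = 2^1 · 2343, so s = 1 and d = 2343.
Repeated squaring mod 4687: 2122^1 ≡ 2122, 2122^2 ≡ 3364, 2122^4 ≡ 2078, 2122^8 ≡ 1357, 2122^16 ≡ 4145, 2122^32 ≡ 3170, 2122^64 ≡ 4659, 2122^128 ≡ 784, 2122^256 ≡ 659, 2122^512 ≡ 3077, 2122^1024 ≡ 189, 2122^2048 ≡ 2912.
2343 = 2048 + 256 + 32 + 4 + 2 + 1, so 2122^2343 ≡ 2912·659·3170·2078·3364·2122 ≡ 2744 (mod 4687).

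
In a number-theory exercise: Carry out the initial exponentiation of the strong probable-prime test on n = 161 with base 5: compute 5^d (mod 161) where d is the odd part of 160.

66

n − 1 = 160 = 2^5 · 5, so s = 5 and d = 5.
Repeated squaring mod 161: 5^1 ≡ 5, 5^2 ≡ 25, 5^4 ≡ 142.
5 = 4 + 1, so 5^5 ≡ 142·5 ≡ 66 (mod 161).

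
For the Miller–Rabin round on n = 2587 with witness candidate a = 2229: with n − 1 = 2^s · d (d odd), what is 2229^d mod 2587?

n − 1 = 2586 = 2^1 · 1293, so s = 1 and d = 1293.
Repeated squaring mod 2587: 2229^1 ≡ 2229, 2229^2 ≡ 1401, 2229^4 ≡ 1855, 2229^8 ≡ 315, 2229^16 ≡ 919, 2229^32 ≡ 1199, 2229^64 ≡ 1816, 2229^128 ≡ 2018, 2229^256 ≡ 386, 2229^512 ≡ 1537, 2229^1024 ≡ 438.
1293 = 1024 + 256 + 8 + 4 + 1, so 2229^1293 ≡ 438·386·315·1855·2229 ≡ 512 (mod 2587).

512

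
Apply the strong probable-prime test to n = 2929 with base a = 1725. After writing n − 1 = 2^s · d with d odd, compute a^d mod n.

n − 1 = 2928 = 2^4 · 183, so s = 4 and d = 183.
1725^183 mod 2929 = 1262.

1262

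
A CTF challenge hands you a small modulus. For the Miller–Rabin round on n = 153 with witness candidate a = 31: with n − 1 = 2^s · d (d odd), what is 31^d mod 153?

58

n − 1 = 152 = 2^3 · 19, so s = 3 and d = 19.
By repeated squaring, 31^19 ≡ 58 (mod 153).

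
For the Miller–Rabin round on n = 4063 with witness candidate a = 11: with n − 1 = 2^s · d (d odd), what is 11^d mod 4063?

n − 1 = 4062 = 2^1 · 2031, so s = 1 and d = 2031.
11^2031 mod 4063 = 2649.

2649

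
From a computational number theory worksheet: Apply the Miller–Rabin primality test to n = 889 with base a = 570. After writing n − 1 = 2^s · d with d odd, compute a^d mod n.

685

n − 1 = 888 = 2^3 · 111, so s = 3 and d = 111.
Repeated squaring mod 889: 570^1 ≡ 570, 570^2 ≡ 415, 570^4 ≡ 648, 570^8 ≡ 296, 570^16 ≡ 494, 570^32 ≡ 450, 570^64 ≡ 697.
111 = 64 + 32 + 8 + 4 + 2 + 1, so 570^111 ≡ 697·450·296·648·415·570 ≡ 685 (mod 889).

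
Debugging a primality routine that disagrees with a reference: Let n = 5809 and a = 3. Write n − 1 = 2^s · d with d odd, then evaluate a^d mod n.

2987

n − 1 = 5808 = 2^4 · 363, so s = 4 and d = 363.
Repeated squaring mod 5809: 3^1 ≡ 3, 3^2 ≡ 9, 3^4 ≡ 81, 3^8 ≡ 752, 3^16 ≡ 2031, 3^32 ≡ 571, 3^64 ≡ 737, 3^128 ≡ 2932, 3^256 ≡ 5113.
363 = 256 + 64 + 32 + 8 + 2 + 1, so 3^363 ≡ 5113·737·571·752·9·3 ≡ 2987 (mod 5809).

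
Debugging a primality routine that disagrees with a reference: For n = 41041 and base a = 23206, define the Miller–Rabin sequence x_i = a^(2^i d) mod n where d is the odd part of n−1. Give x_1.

12013

n − 1 = 41040 = 2^4 · 2565, so s = 4 and d = 2565.
x_0 = 23206^2565 mod 41041 = 8282.
x_1 = 8282^2 mod 41041 = 12013.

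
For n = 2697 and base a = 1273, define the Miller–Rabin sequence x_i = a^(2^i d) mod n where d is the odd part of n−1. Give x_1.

n − 1 = 2696 = 2^3 · 337, so s = 3 and d = 337.
x_0 = 1273^337 mod 2697 = 2143.
x_1 = 2143^2 mod 2697 = 2155.

2155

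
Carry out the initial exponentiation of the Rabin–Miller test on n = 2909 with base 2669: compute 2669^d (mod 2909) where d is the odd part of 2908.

2031

n − 1 = 2908 = 2^2 · 727, so s = 2 and d = 727.
2669^727 mod 2909 = 2031.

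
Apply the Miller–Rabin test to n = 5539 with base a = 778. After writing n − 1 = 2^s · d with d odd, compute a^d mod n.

567

n − 1 = 5538 = 2^1 · 2769, so s = 1 and d = 2769.
778^2769 mod 5539 = 567.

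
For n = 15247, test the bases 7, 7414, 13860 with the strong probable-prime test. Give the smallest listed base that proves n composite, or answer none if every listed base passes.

7

n − 1 = 15246 = 2^1 · 7623, so s = 1 and d = 7623.
Base 7: x_0 = 7^7623 mod 15247 = 4675. x_0 ∉ {1, 15246} and s = 1, so 7 is a Miller–Rabin witness and 15247 is composite.
Base 7414: x_0 = 7414^7623 mod 15247 = 10130. x_0 ∉ {1, 15246} and s = 1, so 7414 is a Miller–Rabin witness and 15247 is composite.
Base 13860: x_0 = 13860^7623 mod 15247 = 4056. x_0 ∉ {1, 15246} and s = 1, so 13860 is a Miller–Rabin witness and 15247 is composite.
The smallest witness among the given bases is 7.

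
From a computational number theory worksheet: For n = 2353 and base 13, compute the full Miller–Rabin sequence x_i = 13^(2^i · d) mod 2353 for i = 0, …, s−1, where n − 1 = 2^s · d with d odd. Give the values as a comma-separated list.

208, 910, 2197, 806

n − 1 = 2352 = 2^4 · 147, so s = 4 and d = 147.
x_0 = 13^147 mod 2353 = 208.
x_1 = 208^2 mod 2353 = 910.
x_2 = 910^2 mod 2353 = 2197.
x_3 = 2197^2 mod 2353 = 806.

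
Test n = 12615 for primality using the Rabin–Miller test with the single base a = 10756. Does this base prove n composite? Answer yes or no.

yes

n − 1 = 12614 = 2^1 · 6307, so s = 1 and d = 6307.
x_0 = 10756^6307 mod 12615 = 5266.
x_0 ∉ {1, 12614} and s = 1, so 10756 is a Miller–Rabin witness and 12615 is composite.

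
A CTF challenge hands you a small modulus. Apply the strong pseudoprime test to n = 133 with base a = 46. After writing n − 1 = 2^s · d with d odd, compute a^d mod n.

113

n − 1 = 132 = 2^2 · 33, so s = 2 and d = 33.
46^33 mod 133 = 113.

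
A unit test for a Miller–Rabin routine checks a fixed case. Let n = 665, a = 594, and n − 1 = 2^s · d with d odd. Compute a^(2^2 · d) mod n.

631

n − 1 = 664 = 2^3 · 83, so s = 3 and d = 83.
x_0 = 594^83 mod 665 = 139.
x_1 = 139^2 mod 665 = 36.
x_2 = 36^2 mod 665 = 631.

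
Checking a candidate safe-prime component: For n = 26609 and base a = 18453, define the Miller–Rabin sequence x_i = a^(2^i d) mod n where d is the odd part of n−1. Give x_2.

n − 1 = 26608 = 2^4 · 1663, so s = 4 and d = 1663.
x_0 = 18453^1663 mod 26609 = 6123.
x_1 = 6123^2 mod 26609 = 25657.
x_2 = 25657^2 mod 26609 = 1598.

1598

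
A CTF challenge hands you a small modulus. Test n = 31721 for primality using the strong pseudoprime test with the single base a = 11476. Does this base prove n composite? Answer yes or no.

no

n − 1 = 31720 = 2^3 · 3965, so s = 3 and d = 3965.
x_0 = 11476^3965 mod 31721 = 14635.
x_0 is neither 1 nor 31720, so continue squaring.
x_1 = 14635^2 mod 31721 = 3033.
x_2 = 3033^2 mod 31721 = 31720.
x_2 ≡ −1, so 11476 is not a witness.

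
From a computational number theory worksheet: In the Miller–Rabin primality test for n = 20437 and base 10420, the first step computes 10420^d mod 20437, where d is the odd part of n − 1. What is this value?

n − 1 = 20436 = 2^2 · 5109, so s = 2 and d = 5109.
By repeated squaring, 10420^5109 ≡ 3717 (mod 20437).

3717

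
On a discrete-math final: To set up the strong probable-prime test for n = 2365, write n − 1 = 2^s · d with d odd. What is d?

591

Halving: 2364 → 1182 → 591; 591 is odd.
So 2364 = 2^2 · 591.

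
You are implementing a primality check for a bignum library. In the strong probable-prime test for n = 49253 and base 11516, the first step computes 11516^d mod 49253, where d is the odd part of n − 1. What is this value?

49252

n − 1 = 49252 = 2^2 · 12313, so s = 2 and d = 12313.
11516^12313 mod 49253 = 49252.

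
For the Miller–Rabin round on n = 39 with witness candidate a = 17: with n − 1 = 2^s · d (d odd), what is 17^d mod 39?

n − 1 = 38 = 2^1 · 19, so s = 1 and d = 19.
17^19 mod 39 = 17.

17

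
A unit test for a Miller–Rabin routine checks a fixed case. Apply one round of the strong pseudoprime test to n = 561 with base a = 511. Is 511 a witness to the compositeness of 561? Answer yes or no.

no

n − 1 = 560 = 2^4 · 35, so s = 4 and d = 35.
Repeated squaring mod 561: 511^1 ≡ 511, 511^2 ≡ 256, 511^4 ≡ 460, 511^8 ≡ 103, 511^16 ≡ 511, 511^32 ≡ 256.
35 = 32 + 2 + 1, so 511^35 ≡ 256·256·511 ≡ 1 (mod 561).
x_0 = 511^35 mod 561 = 1.
x_0 = 1, so 511 is not a witness.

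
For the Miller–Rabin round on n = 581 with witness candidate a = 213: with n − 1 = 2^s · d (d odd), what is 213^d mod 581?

465

n − 1 = 580 = 2^2 · 145, so s = 2 and d = 145.
213^145 mod 581 = 465.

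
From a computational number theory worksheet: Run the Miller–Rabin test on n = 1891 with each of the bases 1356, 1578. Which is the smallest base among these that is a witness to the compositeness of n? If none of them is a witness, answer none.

1578

n − 1 = 1890 = 2^1 · 945, so s = 1 and d = 945.
Base 1356: x_0 = 1356^945 mod 1891 = 1890. x_0 = 1890 ≡ −1, so 1356 is not a witness.
Base 1578: x_0 = 1578^945 mod 1891 = 1148. x_0 ∉ {1, 1890} and s = 1, so 1578 is a Miller–Rabin witness and 1891 is composite.
The smallest witness among the given bases is 1578.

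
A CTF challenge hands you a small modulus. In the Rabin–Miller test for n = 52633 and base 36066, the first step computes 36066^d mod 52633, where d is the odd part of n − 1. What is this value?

n − 1 = 52632 = 2^3 · 6579, so s = 3 and d = 6579.
By repeated squaring, 36066^6579 ≡ 1 (mod 52633).

1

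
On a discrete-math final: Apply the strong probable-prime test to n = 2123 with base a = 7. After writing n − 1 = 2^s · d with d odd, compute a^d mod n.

n − 1 = 2122 = 2^1 · 1061, so s = 1 and d = 1061.
7^1061 mod 2123 = 788.

788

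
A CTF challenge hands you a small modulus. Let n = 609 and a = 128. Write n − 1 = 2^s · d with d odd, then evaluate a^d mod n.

191

n − 1 = 608 = 2^5 · 19, so s = 5 and d = 19.
128^19 mod 609 = 191.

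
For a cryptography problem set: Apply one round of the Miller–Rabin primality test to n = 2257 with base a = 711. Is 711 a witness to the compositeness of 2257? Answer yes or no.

no

n − 1 = 2256 = 2^4 · 141, so s = 4 and d = 141.
x_0 = 711^141 mod 2257 = 1819.
x_0 is neither 1 nor 2256, so continue squaring.
x_1 = 1819^2 mod 2257 = 2256.
x_1 ≡ −1, so 711 is not a witness.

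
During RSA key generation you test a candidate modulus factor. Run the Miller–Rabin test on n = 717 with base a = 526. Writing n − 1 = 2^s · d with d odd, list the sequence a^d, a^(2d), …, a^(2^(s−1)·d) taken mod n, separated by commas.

532, 526

n − 1 = 716 = 2^2 · 179, so s = 2 and d = 179.
x_0 = 526^179 mod 717 = 532.
x_1 = 532^2 mod 717 = 526.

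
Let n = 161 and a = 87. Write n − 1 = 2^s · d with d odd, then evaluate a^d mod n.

26

n − 1 = 160 = 2^5 · 5, so s = 5 and d = 5.
87^5 mod 161 = 26.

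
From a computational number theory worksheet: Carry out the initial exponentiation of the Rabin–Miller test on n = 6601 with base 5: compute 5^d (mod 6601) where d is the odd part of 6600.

n − 1 = 6600 = 2^3 · 825, so s = 3 and d = 825.
5^825 mod 6601 = 3863.

3863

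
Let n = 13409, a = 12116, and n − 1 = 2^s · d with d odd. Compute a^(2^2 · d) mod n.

786

n − 1 = 13408 = 2^5 · 419, so s = 5 and d = 419.
Repeated squaring mod 13409: 12116^1 ≡ 12116, 12116^2 ≡ 9133, 12116^4 ≡ 7709, 12116^8 ≡ 13402, 12116^16 ≡ 49, 12116^32 ≡ 2401, 12116^64 ≡ 12340, 12116^128 ≡ 2996, 12116^256 ≡ 5395.
419 = 256 + 128 + 32 + 2 + 1, so 12116^419 ≡ 5395·2996·2401·9133·12116 ≡ 3353 (mod 13409).
x_0 = 3353.
x_1 = 3353^2 mod 13409 = 5867.
x_2 = 5867^2 mod 13409 = 786.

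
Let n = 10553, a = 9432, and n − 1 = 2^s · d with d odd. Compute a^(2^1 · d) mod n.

308

n − 1 = 10552 = 2^3 · 1319, so s = 3 and d = 1319.
x_0 = 9432^1319 mod 10553 = 8593.
x_1 = 8593^2 mod 10553 = 308.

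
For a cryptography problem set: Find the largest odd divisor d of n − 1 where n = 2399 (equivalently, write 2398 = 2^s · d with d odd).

1199

Halving: 2398 → 1199; 1199 is odd.
So 2398 = 2^1 · 1199.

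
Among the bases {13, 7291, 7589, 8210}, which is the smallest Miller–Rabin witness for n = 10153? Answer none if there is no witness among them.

n − 1 = 10152 = 2^3 · 1269, so s = 3 and d = 1269.
Base 13: x_0 = 13^1269 mod 10153 = 5616. x_0 is neither 1 nor 10152, so continue squaring. x_1 = 5616^2 mod 10153 = 4238. x_2 = 4238^2 mod 10153 = 10140. Reached i = s−1 = 2 without hitting −1: 13 is a Miller–Rabin witness and 10153 is composite.
Base 7291: x_0 = 7291^1269 mod 10153 = 2777. x_0 is neither 1 nor 10152, so continue squaring. x_1 = 2777^2 mod 10153 = 5602. x_2 = 5602^2 mod 10153 = 9634. Reached i = s−1 = 2 without hitting −1: 7291 is a Miller–Rabin witness and 10153 is composite.
Base 7589: x_0 = 7589^1269 mod 10153 = 4861. x_0 is neither 1 nor 10152, so continue squaring. x_1 = 4861^2 mod 10153 = 3290. x_2 = 3290^2 mod 10153 = 1002. Reached i = s−1 = 2 without hitting −1: 7589 is a Miller–Rabin witness and 10153 is composite.
Base 8210: x_0 = 8210^1269 mod 10153 = 8770. x_0 is neither 1 nor 10152, so continue squaring. x_1 = 8770^2 mod 10153 = 3925. x_2 = 3925^2 mod 10153 = 3524. Reached i = s−1 = 2 without hitting −1: 8210 is a Miller–Rabin witness and 10153 is composite.
The smallest witness among the given bases is 13.

13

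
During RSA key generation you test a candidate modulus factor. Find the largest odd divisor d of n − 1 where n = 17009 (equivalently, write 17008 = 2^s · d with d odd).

1063

Halving: 17008 → 8504 → 4252 → 2126 → 1063; 1063 is odd.
So 17008 = 2^4 · 1063.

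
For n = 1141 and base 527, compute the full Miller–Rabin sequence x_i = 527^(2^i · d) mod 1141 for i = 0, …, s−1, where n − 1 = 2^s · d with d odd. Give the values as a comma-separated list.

n − 1 = 1140 = 2^2 · 285, so s = 2 and d = 285.
x_0 = 527^285 mod 1141 = 547.
x_1 = 547^2 mod 1141 = 267.

547, 267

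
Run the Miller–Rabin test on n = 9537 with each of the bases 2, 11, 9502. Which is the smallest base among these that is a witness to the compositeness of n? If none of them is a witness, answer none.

n − 1 = 9536 = 2^6 · 149, so s = 6 and d = 149.
Base 2: x_0 = 2^149 mod 9537 = 9059. x_0 is neither 1 nor 9536, so continue squaring. x_1 = 9059^2 mod 9537 = 9133. x_2 = 9133^2 mod 9537 = 1087. x_3 = 1087^2 mod 9537 = 8518. x_4 = 8518^2 mod 9537 = 8365. x_5 = 8365^2 mod 9537 = 256. Reached i = s−1 = 5 without hitting −1: 2 is a Miller–Rabin witness and 9537 is composite.
Base 11: x_0 = 11^149 mod 9537 = 2288. x_0 is neither 1 nor 9536, so continue squaring. x_1 = 2288^2 mod 9537 = 8668. x_2 = 8668^2 mod 9537 = 1738. x_3 = 1738^2 mod 9537 = 6952. x_4 = 6952^2 mod 9537 = 6325. x_5 = 6325^2 mod 9537 = 7447. Reached i = s−1 = 5 without hitting −1: 11 is a Miller–Rabin witness and 9537 is composite.
Base 9502: x_0 = 9502^149 mod 9537 = 5626. x_0 is neither 1 nor 9536, so continue squaring. x_1 = 5626^2 mod 9537 = 8110. x_2 = 8110^2 mod 9537 = 4948. x_3 = 4948^2 mod 9537 = 1225. x_4 = 1225^2 mod 9537 = 3316. x_5 = 3316^2 mod 9537 = 9232. Reached i = s−1 = 5 without hitting −1: 9502 is a Miller–Rabin witness and 9537 is composite.
The smallest witness among the given bases is 2.

2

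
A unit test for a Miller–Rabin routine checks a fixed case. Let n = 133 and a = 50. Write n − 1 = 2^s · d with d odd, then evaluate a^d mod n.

n − 1 = 132 = 2^2 · 33, so s = 2 and d = 33.
Repeated squaring mod 133: 50^1 ≡ 50, 50^2 ≡ 106, 50^4 ≡ 64, 50^8 ≡ 106, 50^16 ≡ 64, 50^32 ≡ 106.
33 = 32 + 1, so 50^33 ≡ 106·50 ≡ 113 (mod 133).

113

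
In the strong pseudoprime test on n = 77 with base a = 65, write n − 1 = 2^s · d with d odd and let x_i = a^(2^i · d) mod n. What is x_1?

67

n − 1 = 76 = 2^2 · 19, so s = 2 and d = 19.
x_0 = 65^19 mod 77 = 65.
x_1 = 65^2 mod 77 = 67.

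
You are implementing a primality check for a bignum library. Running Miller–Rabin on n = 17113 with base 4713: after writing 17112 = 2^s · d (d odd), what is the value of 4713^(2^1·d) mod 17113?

3336

n − 1 = 17112 = 2^3 · 2139, so s = 3 and d = 2139.
By repeated squaring, 4713^2139 ≡ 7051 (mod 17113).
x_0 = 7051.
x_1 = 7051^2 mod 17113 = 3336.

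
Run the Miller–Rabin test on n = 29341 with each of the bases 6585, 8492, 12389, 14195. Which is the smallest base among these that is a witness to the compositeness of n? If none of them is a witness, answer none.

n − 1 = 29340 = 2^2 · 7335, so s = 2 and d = 7335.
Base 6585: x_0 = 6585^7335 mod 29341 = 4698. x_0 is neither 1 nor 29340, so continue squaring. x_1 = 4698^2 mod 29341 = 6772. Reached i = s−1 = 1 without hitting −1: 6585 is a Miller–Rabin witness and 29341 is composite.
Base 8492: x_0 = 8492^7335 mod 29341 = 19826. x_0 is neither 1 nor 29340, so continue squaring. x_1 = 19826^2 mod 29341 = 18240. Reached i = s−1 = 1 without hitting −1: 8492 is a Miller–Rabin witness and 29341 is composite.
Base 12389: x_0 = 12389^7335 mod 29341 = 13104. x_0 is neither 1 nor 29340, so continue squaring. x_1 = 13104^2 mod 29341 = 11284. Reached i = s−1 = 1 without hitting −1: 12389 is a Miller–Rabin witness and 29341 is composite.
Base 14195: x_0 = 14195^7335 mod 29341 = 1819. x_0 is neither 1 nor 29340, so continue squaring. x_1 = 1819^2 mod 29341 = 22569. Reached i = s−1 = 1 without hitting −1: 14195 is a Miller–Rabin witness and 29341 is composite.
The smallest witness among the given bases is 6585.

6585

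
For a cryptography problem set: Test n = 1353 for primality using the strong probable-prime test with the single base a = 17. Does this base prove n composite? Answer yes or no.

yes

n − 1 = 1352 = 2^3 · 169, so s = 3 and d = 169.
Repeated squaring mod 1353: 17^1 ≡ 17, 17^2 ≡ 289, 17^4 ≡ 988, 17^8 ≡ 631, 17^16 ≡ 379, 17^32 ≡ 223, 17^64 ≡ 1021, 17^128 ≡ 631.
169 = 128 + 32 + 8 + 1, so 17^169 ≡ 631·223·631·17 ≡ 1256 (mod 1353).
x_0 = 17^169 mod 1353 = 1256.
x_0 is neither 1 nor 1352, so continue squaring.
x_1 = 1256^2 mod 1353 = 1291.
x_2 = 1291^2 mod 1353 = 1138.
Reached i = s−1 = 2 without hitting −1: 17 is a Miller–Rabin witness and 1353 is composite.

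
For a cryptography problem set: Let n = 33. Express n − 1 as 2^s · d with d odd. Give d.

Halving: 32 → 16 → 8 → 4 → 2 → 1; 1 is odd.
So 32 = 2^5 · 1.

1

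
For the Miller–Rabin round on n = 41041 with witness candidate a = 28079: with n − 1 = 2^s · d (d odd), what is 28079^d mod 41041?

7435

n − 1 = 41040 = 2^4 · 2565, so s = 4 and d = 2565.
Repeated squaring mod 41041: 28079^1 ≡ 28079, 28079^2 ≡ 32631, 28079^4 ≡ 14457, 28079^8 ≡ 24077, 28079^16 ≡ 38845, 28079^32 ≡ 20619, 28079^64 ≡ 40483, 28079^128 ≡ 24077, 28079^256 ≡ 38845, 28079^512 ≡ 20619, 28079^1024 ≡ 40483, 28079^2048 ≡ 24077.
2565 = 2048 + 512 + 4 + 1, so 28079^2565 ≡ 24077·20619·14457·28079 ≡ 7435 (mod 41041).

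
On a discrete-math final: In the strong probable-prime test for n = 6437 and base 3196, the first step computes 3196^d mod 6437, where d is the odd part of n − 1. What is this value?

n − 1 = 6436 = 2^2 · 1609, so s = 2 and d = 1609.
By repeated squaring, 3196^1609 ≡ 6048 (mod 6437).

6048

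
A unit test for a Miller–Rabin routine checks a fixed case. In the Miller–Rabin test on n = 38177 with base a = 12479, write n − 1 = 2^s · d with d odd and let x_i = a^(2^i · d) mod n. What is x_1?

n − 1 = 38176 = 2^5 · 1193, so s = 5 and d = 1193.
x_0 = 12479^1193 mod 38177 = 22555.
x_1 = 22555^2 mod 38177 = 19500.

19500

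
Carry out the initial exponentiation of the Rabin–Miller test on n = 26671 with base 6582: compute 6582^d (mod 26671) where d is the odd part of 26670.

n − 1 = 26670 = 2^1 · 13335, so s = 1 and d = 13335.
6582^13335 mod 26671 = 5336.

5336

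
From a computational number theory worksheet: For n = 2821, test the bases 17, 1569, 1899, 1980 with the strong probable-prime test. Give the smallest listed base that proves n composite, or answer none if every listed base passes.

n − 1 = 2820 = 2^2 · 705, so s = 2 and d = 705.
Base 17: x_0 = 17^705 mod 2821 = 2820. x_0 = 2820 ≡ −1, so 17 is not a witness.
Base 1569: x_0 = 1569^705 mod 2821 = 1. x_0 = 1, so 1569 is not a witness.
Base 1899: x_0 = 1899^705 mod 2821 = 1. x_0 = 1, so 1899 is not a witness.
Base 1980: x_0 = 1980^705 mod 2821 = 2820. x_0 = 2820 ≡ −1, so 1980 is not a witness.
No listed base is a witness for 2821.

none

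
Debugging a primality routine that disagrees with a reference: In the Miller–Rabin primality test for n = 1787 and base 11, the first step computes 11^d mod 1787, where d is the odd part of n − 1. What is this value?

1786

n − 1 = 1786 = 2^1 · 893, so s = 1 and d = 893.
11^893 mod 1787 = 1786.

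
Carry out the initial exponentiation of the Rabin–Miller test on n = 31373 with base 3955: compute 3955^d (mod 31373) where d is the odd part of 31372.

10605

n − 1 = 31372 = 2^2 · 7843, so s = 2 and d = 7843.
3955^7843 mod 31373 = 10605.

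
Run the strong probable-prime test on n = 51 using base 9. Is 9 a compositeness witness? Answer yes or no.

n − 1 = 50 = 2^1 · 25, so s = 1 and d = 25.
x_0 = 9^25 mod 51 = 9.
x_0 ∉ {1, 50} and s = 1, so 9 is a Miller–Rabin witness and 51 is composite.

yes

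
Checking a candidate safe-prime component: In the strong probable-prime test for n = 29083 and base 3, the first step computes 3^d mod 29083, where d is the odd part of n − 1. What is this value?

n − 1 = 29082 = 2^1 · 14541, so s = 1 and d = 14541.
3^14541 mod 29083 = 27980.

27980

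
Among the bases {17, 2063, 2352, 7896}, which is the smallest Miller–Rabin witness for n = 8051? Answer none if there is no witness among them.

17

n − 1 = 8050 = 2^1 · 4025, so s = 1 and d = 4025.
Base 17: x_0 = 17^4025 mod 8051 = 7755. x_0 ∉ {1, 8050} and s = 1, so 17 is a Miller–Rabin witness and 8051 is composite.
Base 2063: x_0 = 2063^4025 mod 8051 = 4521. x_0 ∉ {1, 8050} and s = 1, so 2063 is a Miller–Rabin witness and 8051 is composite.
Base 2352: x_0 = 2352^4025 mod 8051 = 7284. x_0 ∉ {1, 8050} and s = 1, so 2352 is a Miller–Rabin witness and 8051 is composite.
Base 7896: x_0 = 7896^4025 mod 8051 = 2174. x_0 ∉ {1, 8050} and s = 1, so 7896 is a Miller–Rabin witness and 8051 is composite.
The smallest witness among the given bases is 17.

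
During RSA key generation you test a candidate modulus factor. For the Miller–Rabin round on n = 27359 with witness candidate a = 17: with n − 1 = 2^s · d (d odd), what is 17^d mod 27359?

14356

n − 1 = 27358 = 2^1 · 13679, so s = 1 and d = 13679.
Repeated squaring mod 27359: 17^1 ≡ 17, 17^2 ≡ 289, 17^4 ≡ 1444, 17^8 ≡ 5852, 17^16 ≡ 19795, 17^32 ≡ 6427, 17^64 ≡ 21598, 17^128 ≡ 2654, 17^256 ≡ 12453, 17^512 ≡ 6397, 17^1024 ≡ 19904, 17^2048 ≡ 10896, 17^4096 ≡ 12115, 17^8192 ≡ 19549.
13679 = 8192 + 4096 + 1024 + 256 + 64 + 32 + 8 + 4 + 2 + 1, so 17^13679 ≡ 19549·12115·19904·12453·21598·6427·5852·1444·289·17 ≡ 14356 (mod 27359).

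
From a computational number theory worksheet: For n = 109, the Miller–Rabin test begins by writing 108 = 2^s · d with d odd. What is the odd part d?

Halving: 108 → 54 → 27; 27 is odd.
So 108 = 2^2 · 27.

27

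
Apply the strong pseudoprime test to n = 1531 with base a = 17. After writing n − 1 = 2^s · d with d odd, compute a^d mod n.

1

n − 1 = 1530 = 2^1 · 765, so s = 1 and d = 765.
Repeated squaring mod 1531: 17^1 ≡ 17, 17^2 ≡ 289, 17^4 ≡ 847, 17^8 ≡ 901, 17^16 ≡ 371, 17^32 ≡ 1382, 17^64 ≡ 767, 17^128 ≡ 385, 17^256 ≡ 1249, 17^512 ≡ 1443.
765 = 512 + 128 + 64 + 32 + 16 + 8 + 4 + 1, so 17^765 ≡ 1443·385·767·1382·371·901·847·17 ≡ 1 (mod 1531).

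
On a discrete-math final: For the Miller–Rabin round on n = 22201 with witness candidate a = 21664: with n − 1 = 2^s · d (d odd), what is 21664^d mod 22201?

n − 1 = 22200 = 2^3 · 2775, so s = 3 and d = 2775.
21664^2775 mod 22201 = 1683.

1683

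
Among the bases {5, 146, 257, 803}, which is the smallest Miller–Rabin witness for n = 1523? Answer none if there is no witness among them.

n − 1 = 1522 = 2^1 · 761, so s = 1 and d = 761.
Base 5: x_0 = 5^761 mod 1523 = 1522. x_0 = 1522 ≡ −1, so 5 is not a witness.
Base 146: x_0 = 146^761 mod 1523 = 1. x_0 = 1, so 146 is not a witness.
Base 257: x_0 = 257^761 mod 1523 = 1522. x_0 = 1522 ≡ −1, so 257 is not a witness.
Base 803: x_0 = 803^761 mod 1523 = 1. x_0 = 1, so 803 is not a witness.
No listed base is a witness for 1523.

none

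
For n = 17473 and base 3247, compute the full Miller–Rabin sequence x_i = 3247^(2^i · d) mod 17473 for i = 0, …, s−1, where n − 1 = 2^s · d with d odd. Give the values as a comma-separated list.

11597, 728, 5794, 4803, 4449, 14165

n − 1 = 17472 = 2^6 · 273, so s = 6 and d = 273.
x_0 = 3247^273 mod 17473 = 11597.
x_1 = 11597^2 mod 17473 = 728.
x_2 = 728^2 mod 17473 = 5794.
x_3 = 5794^2 mod 17473 = 4803.
x_4 = 4803^2 mod 17473 = 4449.
x_5 = 4449^2 mod 17473 = 14165.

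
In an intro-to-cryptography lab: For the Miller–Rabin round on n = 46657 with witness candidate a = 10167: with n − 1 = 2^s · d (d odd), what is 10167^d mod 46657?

n − 1 = 46656 = 2^6 · 729, so s = 6 and d = 729.
10167^729 mod 46657 = 22231.

22231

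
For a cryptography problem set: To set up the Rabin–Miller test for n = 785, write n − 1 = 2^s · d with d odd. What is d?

49

Halving: 784 → 392 → 196 → 98 → 49; 49 is odd.
So 784 = 2^4 · 49.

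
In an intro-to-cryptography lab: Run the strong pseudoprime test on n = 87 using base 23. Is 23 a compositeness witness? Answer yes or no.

yes

n − 1 = 86 = 2^1 · 43, so s = 1 and d = 43.
x_0 = 23^43 mod 87 = 23.
x_0 ∉ {1, 86} and s = 1, so 23 is a Miller–Rabin witness and 87 is composite.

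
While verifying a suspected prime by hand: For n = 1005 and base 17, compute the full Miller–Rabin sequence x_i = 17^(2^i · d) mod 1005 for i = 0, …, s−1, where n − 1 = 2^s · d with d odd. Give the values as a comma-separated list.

n − 1 = 1004 = 2^2 · 251, so s = 2 and d = 251.
x_0 = 17^251 mod 1005 = 458.
x_1 = 458^2 mod 1005 = 724.

458, 724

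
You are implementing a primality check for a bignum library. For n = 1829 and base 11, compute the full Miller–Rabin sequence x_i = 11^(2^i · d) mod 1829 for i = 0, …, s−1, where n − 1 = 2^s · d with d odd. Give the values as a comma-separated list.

n − 1 = 1828 = 2^2 · 457, so s = 2 and d = 457.
x_0 = 11^457 mod 1829 = 974.
x_1 = 974^2 mod 1829 = 1254.

974, 1254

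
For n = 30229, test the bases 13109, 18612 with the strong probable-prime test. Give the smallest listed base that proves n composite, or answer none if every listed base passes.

none

n − 1 = 30228 = 2^2 · 7557, so s = 2 and d = 7557.
Base 13109: x_0 = 13109^7557 mod 30229 = 30228. x_0 = 30228 ≡ −1, so 13109 is not a witness.
Base 18612: x_0 = 18612^7557 mod 30229 = 1. x_0 = 1, so 18612 is not a witness.
No listed base is a witness for 30229.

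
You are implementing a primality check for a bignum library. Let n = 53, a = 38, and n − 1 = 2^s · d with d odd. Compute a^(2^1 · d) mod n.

1

n − 1 = 52 = 2^2 · 13, so s = 2 and d = 13.
x_0 = 38^13 mod 53 = 52.
x_1 = 52^2 mod 53 = 1.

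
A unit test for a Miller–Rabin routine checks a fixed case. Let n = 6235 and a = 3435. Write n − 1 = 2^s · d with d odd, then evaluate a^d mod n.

150

n − 1 = 6234 = 2^1 · 3117, so s = 1 and d = 3117.
3435^3117 mod 6235 = 150.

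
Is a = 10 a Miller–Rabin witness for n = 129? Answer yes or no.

yes

n − 1 = 128 = 2^7 · 1, so s = 7 and d = 1.
x_0 = 10^1 mod 129 = 10.
x_0 is neither 1 nor 128, so continue squaring.
x_1 = 10^2 mod 129 = 100.
x_2 = 100^2 mod 129 = 67.
x_3 = 67^2 mod 129 = 103.
x_4 = 103^2 mod 129 = 31.
x_5 = 31^2 mod 129 = 58.
x_6 = 58^2 mod 129 = 10.
Reached i = s−1 = 6 without hitting −1: 10 is a Miller–Rabin witness and 129 is composite.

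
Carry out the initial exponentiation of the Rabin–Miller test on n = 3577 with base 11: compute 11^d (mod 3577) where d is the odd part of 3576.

n − 1 = 3576 = 2^3 · 447, so s = 3 and d = 447.
11^447 mod 3577 = 2416.

2416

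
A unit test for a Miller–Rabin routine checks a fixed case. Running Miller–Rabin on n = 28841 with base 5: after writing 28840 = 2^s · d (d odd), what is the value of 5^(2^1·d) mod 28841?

n − 1 = 28840 = 2^3 · 3605, so s = 3 and d = 3605.
x_0 = 5^3605 mod 28841 = 15507.
x_1 = 15507^2 mod 28841 = 19632.

19632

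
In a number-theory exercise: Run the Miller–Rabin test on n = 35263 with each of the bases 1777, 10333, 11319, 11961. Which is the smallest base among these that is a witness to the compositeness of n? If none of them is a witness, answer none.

n − 1 = 35262 = 2^1 · 17631, so s = 1 and d = 17631.
Base 1777: x_0 = 1777^17631 mod 35263 = 1207. x_0 ∉ {1, 35262} and s = 1, so 1777 is a Miller–Rabin witness and 35263 is composite.
Base 10333: x_0 = 10333^17631 mod 35263 = 27069. x_0 ∉ {1, 35262} and s = 1, so 10333 is a Miller–Rabin witness and 35263 is composite.
Base 11319: x_0 = 11319^17631 mod 35263 = 20481. x_0 ∉ {1, 35262} and s = 1, so 11319 is a Miller–Rabin witness and 35263 is composite.
Base 11961: x_0 = 11961^17631 mod 35263 = 3502. x_0 ∉ {1, 35262} and s = 1, so 11961 is a Miller–Rabin witness and 35263 is composite.
The smallest witness among the given bases is 1777.

1777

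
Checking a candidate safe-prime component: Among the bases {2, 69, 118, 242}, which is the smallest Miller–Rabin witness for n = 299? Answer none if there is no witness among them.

2

n − 1 = 298 = 2^1 · 149, so s = 1 and d = 149.
Base 2: x_0 = 2^149 mod 299 = 110. x_0 ∉ {1, 298} and s = 1, so 2 is a Miller–Rabin witness and 299 is composite.
Base 69: x_0 = 69^149 mod 299 = 23. x_0 ∉ {1, 298} and s = 1, so 69 is a Miller–Rabin witness and 299 is composite.
Base 118: x_0 = 118^149 mod 299 = 131. x_0 ∉ {1, 298} and s = 1, so 118 is a Miller–Rabin witness and 299 is composite.
Base 242: x_0 = 242^149 mod 299 = 216. x_0 ∉ {1, 298} and s = 1, so 242 is a Miller–Rabin witness and 299 is composite.
The smallest witness among the given bases is 2.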